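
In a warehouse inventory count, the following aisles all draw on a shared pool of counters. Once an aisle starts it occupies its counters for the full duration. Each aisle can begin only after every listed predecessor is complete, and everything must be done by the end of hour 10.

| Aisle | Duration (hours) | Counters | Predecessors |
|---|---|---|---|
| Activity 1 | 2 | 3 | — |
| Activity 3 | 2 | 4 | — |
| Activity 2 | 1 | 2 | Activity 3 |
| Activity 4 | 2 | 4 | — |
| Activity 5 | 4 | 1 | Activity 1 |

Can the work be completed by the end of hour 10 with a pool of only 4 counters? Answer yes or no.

yes

Schedule Activity 1@1, Activity 3@3, Activity 2@5, Activity 4@9, Activity 5@5: h1:3  h2:3  h3:4  h4:4  h5:3  h6:1  h7:1  h8:1  h9:4  h10:4 — peak 4 ≤ 4.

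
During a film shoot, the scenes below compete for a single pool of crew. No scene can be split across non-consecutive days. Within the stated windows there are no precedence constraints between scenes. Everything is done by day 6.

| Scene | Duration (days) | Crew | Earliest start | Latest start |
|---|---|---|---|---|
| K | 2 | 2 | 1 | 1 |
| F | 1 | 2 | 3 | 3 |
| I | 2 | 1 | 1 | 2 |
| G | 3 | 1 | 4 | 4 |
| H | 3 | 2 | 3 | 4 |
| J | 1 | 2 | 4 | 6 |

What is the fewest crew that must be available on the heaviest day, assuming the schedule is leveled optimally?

Early-start (K@1, F@3, I@1, G@4, H@3, J@4) gives peak 5: d1:3  d2:3  d3:4  d4:5  d5:3  d6:1.
Shift J→6.
Schedule K@1, F@3, I@1, G@4, H@3, J@6: d1:3  d2:3  d3:4  d4:3  d5:3  d6:3 — peak 4.
Total crew member-days = 19 over 6 days ⇒ peak ≥ ⌈19/6⌉ = 4, so 4 is optimal.

4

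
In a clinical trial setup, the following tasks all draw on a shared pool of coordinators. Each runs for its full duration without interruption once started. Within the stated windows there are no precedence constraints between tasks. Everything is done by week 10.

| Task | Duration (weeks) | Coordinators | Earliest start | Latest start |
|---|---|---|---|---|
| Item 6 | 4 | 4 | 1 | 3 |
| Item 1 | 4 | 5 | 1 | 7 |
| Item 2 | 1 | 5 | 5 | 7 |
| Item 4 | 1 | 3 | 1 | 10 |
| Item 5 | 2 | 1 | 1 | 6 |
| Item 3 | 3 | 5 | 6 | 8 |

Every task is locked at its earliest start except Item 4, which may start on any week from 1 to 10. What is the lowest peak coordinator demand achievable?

10

Item 4@1: w1:13  w2:10  w3:9  w4:9  w5:5  w6:5  w7:5  w8:5  w9:0  w10:0 → peak 13
Item 4@2: w1:10  w2:13  w3:9  w4:9  w5:5  w6:5  w7:5  w8:5  w9:0  w10:0 → peak 13
Item 4@3: w1:10  w2:10  w3:12  w4:9  w5:5  w6:5  w7:5  w8:5  w9:0  w10:0 → peak 12
Item 4@4: w1:10  w2:10  w3:9  w4:12  w5:5  w6:5  w7:5  w8:5  w9:0  w10:0 → peak 12
Item 4@5: w1:10  w2:10  w3:9  w4:9  w5:8  w6:5  w7:5  w8:5  w9:0  w10:0 → peak 10
Item 4@6: w1:10  w2:10  w3:9  w4:9  w5:5  w6:8  w7:5  w8:5  w9:0  w10:0 → peak 10
Item 4@7: w1:10  w2:10  w3:9  w4:9  w5:5  w6:5  w7:8  w8:5  w9:0  w10:0 → peak 10
Item 4@8: w1:10  w2:10  w3:9  w4:9  w5:5  w6:5  w7:5  w8:8  w9:0  w10:0 → peak 10
Item 4@9: w1:10  w2:10  w3:9  w4:9  w5:5  w6:5  w7:5  w8:5  w9:3  w10:0 → peak 10
Item 4@10: w1:10  w2:10  w3:9  w4:9  w5:5  w6:5  w7:5  w8:5  w9:0  w10:3 → peak 10
Best is Item 4@5, peak 10.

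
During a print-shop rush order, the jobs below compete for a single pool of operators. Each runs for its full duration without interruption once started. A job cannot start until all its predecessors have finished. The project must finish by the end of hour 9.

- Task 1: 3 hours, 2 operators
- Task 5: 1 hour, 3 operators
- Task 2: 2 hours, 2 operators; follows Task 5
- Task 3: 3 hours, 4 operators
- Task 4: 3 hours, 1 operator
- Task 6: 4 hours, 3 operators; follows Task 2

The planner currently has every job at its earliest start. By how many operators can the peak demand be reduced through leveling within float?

Early-start peak: h1:10  h2:9  h3:9  h4:3  h5:3  h6:3  h7:3  h8:0  h9:0 ⇒ 10.
Leveled (Task 1@1, Task 5@1, Task 2@4, Task 3@2, Task 4@5, Task 6@6): h1:5  h2:6  h3:6  h4:6  h5:3  h6:4  h7:4  h8:3  h9:3 ⇒ 6.
Reduction 10 − 6 = 4.

4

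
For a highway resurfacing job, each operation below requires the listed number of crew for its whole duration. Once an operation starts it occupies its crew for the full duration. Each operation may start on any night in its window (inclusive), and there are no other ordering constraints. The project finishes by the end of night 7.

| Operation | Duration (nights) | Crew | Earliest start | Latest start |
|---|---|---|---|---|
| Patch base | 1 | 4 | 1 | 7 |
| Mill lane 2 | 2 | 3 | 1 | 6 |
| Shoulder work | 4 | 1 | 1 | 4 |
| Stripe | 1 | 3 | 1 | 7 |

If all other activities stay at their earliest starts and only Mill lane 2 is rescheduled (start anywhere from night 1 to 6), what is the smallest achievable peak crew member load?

Mill lane 2@1: n1:11  n2:4  n3:1  n4:1  n5:0  n6:0  n7:0 → peak 11
Mill lane 2@2: n1:8  n2:4  n3:4  n4:1  n5:0  n6:0  n7:0 → peak 8
Mill lane 2@3: n1:8  n2:1  n3:4  n4:4  n5:0  n6:0  n7:0 → peak 8
Mill lane 2@4: n1:8  n2:1  n3:1  n4:4  n5:3  n6:0  n7:0 → peak 8
Mill lane 2@5: n1:8  n2:1  n3:1  n4:1  n5:3  n6:3  n7:0 → peak 8
Mill lane 2@6: n1:8  n2:1  n3:1  n4:1  n5:0  n6:3  n7:3 → peak 8
Best is Mill lane 2@2, peak 8.

8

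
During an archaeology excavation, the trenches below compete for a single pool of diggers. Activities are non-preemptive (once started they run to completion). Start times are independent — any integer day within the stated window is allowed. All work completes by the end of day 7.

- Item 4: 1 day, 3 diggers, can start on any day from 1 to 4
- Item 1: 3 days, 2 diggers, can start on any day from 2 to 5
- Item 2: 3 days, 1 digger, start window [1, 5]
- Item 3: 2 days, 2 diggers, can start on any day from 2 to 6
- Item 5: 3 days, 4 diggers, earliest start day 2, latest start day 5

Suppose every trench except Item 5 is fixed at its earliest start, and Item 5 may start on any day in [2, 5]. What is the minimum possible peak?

Item 5@2: d1:4  d2:9  d3:9  d4:6  d5:0  d6:0  d7:0 → peak 9
Item 5@3: d1:4  d2:5  d3:9  d4:6  d5:4  d6:0  d7:0 → peak 9
Item 5@4: d1:4  d2:5  d3:5  d4:6  d5:4  d6:4  d7:0 → peak 6
Item 5@5: d1:4  d2:5  d3:5  d4:2  d5:4  d6:4  d7:4 → peak 5
Best is Item 5@5, peak 5.

5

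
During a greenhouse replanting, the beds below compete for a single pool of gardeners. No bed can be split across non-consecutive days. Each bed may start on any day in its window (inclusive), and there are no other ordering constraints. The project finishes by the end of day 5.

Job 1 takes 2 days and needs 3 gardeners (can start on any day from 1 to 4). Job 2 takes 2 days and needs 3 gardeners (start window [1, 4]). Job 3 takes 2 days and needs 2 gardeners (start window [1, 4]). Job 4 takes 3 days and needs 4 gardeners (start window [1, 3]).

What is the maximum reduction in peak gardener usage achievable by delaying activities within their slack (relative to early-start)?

Early-start peak: d1:12  d2:12  d3:4  d4:0  d5:0 ⇒ 12.
Leveled (Job 1@1, Job 2@1, Job 3@3, Job 4@3): d1:6  d2:6  d3:6  d4:6  d5:4 ⇒ 6.
Reduction 12 − 6 = 6.

6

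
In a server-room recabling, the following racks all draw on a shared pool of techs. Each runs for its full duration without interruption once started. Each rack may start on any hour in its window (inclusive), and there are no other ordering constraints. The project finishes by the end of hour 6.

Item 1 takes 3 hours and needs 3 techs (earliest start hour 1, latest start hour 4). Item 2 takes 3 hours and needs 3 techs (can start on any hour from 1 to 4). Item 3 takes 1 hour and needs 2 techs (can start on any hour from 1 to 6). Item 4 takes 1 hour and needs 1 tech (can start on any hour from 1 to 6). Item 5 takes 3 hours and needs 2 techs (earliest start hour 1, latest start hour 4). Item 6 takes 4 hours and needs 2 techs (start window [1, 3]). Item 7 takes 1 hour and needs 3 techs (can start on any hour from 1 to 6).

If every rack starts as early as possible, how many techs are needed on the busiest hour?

Early-start schedule: Item 1@1, Item 2@1, Item 3@1, Item 4@1, Item 5@1, Item 6@1, Item 7@1.
Load per hour: hour 1: 16, hour 2: 10, hour 3: 10, hour 4: 2, hour 5: 0, hour 6: 0.
Peak is 16.

16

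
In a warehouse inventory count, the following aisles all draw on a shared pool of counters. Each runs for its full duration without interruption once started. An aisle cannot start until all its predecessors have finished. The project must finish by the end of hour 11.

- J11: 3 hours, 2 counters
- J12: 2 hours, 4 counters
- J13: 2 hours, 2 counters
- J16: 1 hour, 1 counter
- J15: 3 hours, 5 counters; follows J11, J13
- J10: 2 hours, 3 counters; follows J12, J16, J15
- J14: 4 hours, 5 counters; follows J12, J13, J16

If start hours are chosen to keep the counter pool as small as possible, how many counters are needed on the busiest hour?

Early-start (J11@1, J12@1, J13@1, J16@1, J15@4, J10@7, J14@3) gives peak 10: h1:9  h2:8  h3:7  h4:10  h5:10  h6:10  h7:3  h8:3  h9:0  h10:0  h11:0.
Shift J11→3, J15→7, J10→10.
Schedule J11@3, J12@1, J13@1, J16@1, J15@7, J10@10, J14@3: h1:7  h2:6  h3:7  h4:7  h5:7  h6:5  h7:5  h8:5  h9:5  h10:3  h11:3 — peak 7.

7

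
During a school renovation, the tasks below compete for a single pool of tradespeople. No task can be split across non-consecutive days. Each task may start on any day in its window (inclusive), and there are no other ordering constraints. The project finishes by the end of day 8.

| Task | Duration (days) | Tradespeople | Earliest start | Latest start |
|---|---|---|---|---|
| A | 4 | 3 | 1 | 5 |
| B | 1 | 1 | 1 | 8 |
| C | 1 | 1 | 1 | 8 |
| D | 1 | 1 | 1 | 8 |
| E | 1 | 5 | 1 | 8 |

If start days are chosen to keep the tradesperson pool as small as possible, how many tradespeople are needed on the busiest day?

Early-start (A@1, B@1, C@1, D@1, E@1) gives peak 11: d1:11  d2:3  d3:3  d4:3  d5:0  d6:0  d7:0  d8:0.
Shift D→2, E→5.
Schedule A@1, B@1, C@1, D@2, E@5: d1:5  d2:4  d3:3  d4:3  d5:5  d6:0  d7:0  d8:0 — peak 5.

5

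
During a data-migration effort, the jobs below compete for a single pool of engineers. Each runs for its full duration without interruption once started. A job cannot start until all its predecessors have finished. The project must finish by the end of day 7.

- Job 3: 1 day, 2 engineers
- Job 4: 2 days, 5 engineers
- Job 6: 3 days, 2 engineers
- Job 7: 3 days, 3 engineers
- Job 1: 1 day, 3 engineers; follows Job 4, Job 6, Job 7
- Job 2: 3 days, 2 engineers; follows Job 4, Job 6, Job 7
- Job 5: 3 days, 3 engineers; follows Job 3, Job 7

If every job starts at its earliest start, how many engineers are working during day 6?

5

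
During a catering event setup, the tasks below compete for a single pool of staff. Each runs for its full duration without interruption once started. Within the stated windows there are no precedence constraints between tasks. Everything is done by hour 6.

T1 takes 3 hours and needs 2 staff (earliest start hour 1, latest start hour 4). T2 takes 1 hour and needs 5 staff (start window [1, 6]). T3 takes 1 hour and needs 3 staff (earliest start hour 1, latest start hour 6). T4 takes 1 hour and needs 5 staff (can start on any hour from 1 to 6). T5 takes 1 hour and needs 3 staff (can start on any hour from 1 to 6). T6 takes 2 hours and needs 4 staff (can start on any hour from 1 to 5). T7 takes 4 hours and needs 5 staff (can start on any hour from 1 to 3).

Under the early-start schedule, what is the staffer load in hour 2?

At early start, hour 2 has: T1, T6, T7.
Demand: 2 + 4 + 5 = 11.

11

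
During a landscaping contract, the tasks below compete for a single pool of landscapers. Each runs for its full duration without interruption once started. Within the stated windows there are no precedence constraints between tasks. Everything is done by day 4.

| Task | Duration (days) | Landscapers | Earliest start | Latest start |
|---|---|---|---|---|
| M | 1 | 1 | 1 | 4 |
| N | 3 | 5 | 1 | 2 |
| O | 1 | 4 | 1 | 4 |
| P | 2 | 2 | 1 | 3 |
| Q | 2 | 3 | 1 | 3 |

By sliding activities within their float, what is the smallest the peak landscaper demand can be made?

Early-start (M@1, N@1, O@1, P@1, Q@1) gives peak 15: d1:15  d2:10  d3:5  d4:0.
Shift O→4, Q→3.
Schedule M@1, N@1, O@4, P@1, Q@3: d1:8  d2:7  d3:8  d4:7 — peak 8.
Total landscaper-days = 30 over 4 days ⇒ peak ≥ ⌈30/4⌉ = 8, so 8 is optimal.

8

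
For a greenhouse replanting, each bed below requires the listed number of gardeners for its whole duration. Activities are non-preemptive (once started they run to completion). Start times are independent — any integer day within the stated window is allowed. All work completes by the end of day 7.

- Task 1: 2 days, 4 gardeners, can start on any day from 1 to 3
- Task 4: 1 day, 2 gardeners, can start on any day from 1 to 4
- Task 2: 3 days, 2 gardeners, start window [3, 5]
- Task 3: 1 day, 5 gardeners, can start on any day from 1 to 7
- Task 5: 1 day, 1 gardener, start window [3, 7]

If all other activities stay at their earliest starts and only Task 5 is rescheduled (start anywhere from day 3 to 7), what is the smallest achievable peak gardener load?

11

Task 5@3: d1:11  d2:4  d3:3  d4:2  d5:2  d6:0  d7:0 → peak 11
Task 5@4: d1:11  d2:4  d3:2  d4:3  d5:2  d6:0  d7:0 → peak 11
Task 5@5: d1:11  d2:4  d3:2  d4:2  d5:3  d6:0  d7:0 → peak 11
Task 5@6: d1:11  d2:4  d3:2  d4:2  d5:2  d6:1  d7:0 → peak 11
Task 5@7: d1:11  d2:4  d3:2  d4:2  d5:2  d6:0  d7:1 → peak 11
Best is Task 5@3, peak 11.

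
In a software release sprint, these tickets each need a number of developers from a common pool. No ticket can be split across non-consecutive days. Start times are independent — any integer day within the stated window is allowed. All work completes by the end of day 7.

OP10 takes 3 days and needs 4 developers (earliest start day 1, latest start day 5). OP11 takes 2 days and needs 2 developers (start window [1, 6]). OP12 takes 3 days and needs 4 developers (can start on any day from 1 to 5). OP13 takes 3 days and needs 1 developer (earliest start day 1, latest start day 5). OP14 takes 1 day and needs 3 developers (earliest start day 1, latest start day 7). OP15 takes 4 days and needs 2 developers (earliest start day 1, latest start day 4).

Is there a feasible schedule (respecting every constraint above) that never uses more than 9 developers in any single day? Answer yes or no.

yes

Schedule OP10@1, OP11@1, OP12@4, OP13@1, OP14@7, OP15@3: d1:7  d2:7  d3:7  d4:6  d5:6  d6:6  d7:3 — peak 7 ≤ 9.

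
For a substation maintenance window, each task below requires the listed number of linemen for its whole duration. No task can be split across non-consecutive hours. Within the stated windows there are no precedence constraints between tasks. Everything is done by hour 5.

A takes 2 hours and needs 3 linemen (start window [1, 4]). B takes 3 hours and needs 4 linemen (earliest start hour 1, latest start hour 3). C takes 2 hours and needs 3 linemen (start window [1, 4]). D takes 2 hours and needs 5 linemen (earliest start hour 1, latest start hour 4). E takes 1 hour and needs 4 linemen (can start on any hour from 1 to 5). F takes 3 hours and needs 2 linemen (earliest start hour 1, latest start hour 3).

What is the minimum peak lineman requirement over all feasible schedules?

Early-start (A@1, B@1, C@1, D@1, E@1, F@1) gives peak 21: h1:21  h2:17  h3:6  h4:0  h5:0.
Shift C→3, D→4, E→5.
Schedule A@1, B@1, C@3, D@4, E@5, F@1: h1:9  h2:9  h3:9  h4:8  h5:9 — peak 9.
Total lineman-hours = 44 over 5 hours ⇒ peak ≥ ⌈44/5⌉ = 9, so 9 is optimal.

9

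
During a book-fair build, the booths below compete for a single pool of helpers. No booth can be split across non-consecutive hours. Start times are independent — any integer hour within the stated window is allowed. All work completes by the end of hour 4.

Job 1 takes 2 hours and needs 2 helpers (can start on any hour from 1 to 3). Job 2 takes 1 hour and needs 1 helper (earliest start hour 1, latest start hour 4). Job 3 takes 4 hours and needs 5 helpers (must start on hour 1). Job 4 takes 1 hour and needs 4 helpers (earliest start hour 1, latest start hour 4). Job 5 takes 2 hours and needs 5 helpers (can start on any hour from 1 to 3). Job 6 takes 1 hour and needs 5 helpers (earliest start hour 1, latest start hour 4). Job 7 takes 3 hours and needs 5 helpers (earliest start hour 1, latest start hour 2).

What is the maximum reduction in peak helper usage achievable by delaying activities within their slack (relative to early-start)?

Early-start peak: h1:27  h2:17  h3:10  h4:5 ⇒ 27.
Leveled (Job 1@1, Job 2@1, Job 3@1, Job 4@2, Job 5@3, Job 6@1, Job 7@2): h1:13  h2:16  h3:15  h4:15 ⇒ 16.
Reduction 27 − 16 = 11.

11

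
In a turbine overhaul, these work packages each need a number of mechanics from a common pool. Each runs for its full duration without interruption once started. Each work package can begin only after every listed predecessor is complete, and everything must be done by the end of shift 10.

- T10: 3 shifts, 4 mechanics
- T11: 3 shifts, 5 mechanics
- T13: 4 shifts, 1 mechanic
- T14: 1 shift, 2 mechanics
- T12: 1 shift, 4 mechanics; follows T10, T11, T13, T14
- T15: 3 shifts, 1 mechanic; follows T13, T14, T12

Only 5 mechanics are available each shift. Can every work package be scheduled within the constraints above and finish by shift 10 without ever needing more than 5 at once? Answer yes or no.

The minimum achievable peak is 6; 5 < 6, so no feasible schedule stays within the cap.

no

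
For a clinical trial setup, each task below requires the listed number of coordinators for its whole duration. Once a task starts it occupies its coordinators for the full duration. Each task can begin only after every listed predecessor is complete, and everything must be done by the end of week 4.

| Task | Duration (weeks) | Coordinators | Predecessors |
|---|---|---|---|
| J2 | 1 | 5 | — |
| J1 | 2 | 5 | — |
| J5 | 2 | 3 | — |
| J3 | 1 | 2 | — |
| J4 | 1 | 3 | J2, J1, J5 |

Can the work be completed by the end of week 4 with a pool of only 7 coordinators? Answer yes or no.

The minimum achievable peak is 8; 7 < 8, so no feasible schedule stays within the cap.

no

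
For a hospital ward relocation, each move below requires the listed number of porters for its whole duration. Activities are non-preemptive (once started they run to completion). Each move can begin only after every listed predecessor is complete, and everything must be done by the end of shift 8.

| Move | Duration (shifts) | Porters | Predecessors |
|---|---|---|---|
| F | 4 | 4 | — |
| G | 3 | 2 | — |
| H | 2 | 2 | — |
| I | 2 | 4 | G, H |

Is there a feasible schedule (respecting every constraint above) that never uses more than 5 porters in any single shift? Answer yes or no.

no

The minimum achievable peak is 6; 5 < 6, so no feasible schedule stays within the cap.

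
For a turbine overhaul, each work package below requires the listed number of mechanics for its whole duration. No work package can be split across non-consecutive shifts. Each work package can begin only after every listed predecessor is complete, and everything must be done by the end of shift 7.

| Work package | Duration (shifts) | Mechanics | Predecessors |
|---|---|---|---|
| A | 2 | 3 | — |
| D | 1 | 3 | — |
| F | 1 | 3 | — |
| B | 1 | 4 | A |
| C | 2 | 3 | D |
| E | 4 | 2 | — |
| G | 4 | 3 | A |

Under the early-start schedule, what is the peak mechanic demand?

Early-start schedule: A@1, D@1, F@1, B@3, C@2, E@1, G@3.
Load per shift: shift 1: 11, shift 2: 8, shift 3: 12, shift 4: 5, shift 5: 3, shift 6: 3, shift 7: 0.
Peak is 12.

12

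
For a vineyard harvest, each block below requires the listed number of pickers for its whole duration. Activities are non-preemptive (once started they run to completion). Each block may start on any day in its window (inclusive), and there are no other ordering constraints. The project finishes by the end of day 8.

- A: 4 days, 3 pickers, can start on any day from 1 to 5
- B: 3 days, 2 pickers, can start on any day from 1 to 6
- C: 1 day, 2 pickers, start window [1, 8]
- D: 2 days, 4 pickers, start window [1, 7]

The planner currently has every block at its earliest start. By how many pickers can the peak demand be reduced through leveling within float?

Early-start peak: d1:11  d2:9  d3:5  d4:3  d5:0  d6:0  d7:0  d8:0 ⇒ 11.
Leveled (A@1, B@1, C@4, D@5): d1:5  d2:5  d3:5  d4:5  d5:4  d6:4  d7:0  d8:0 ⇒ 5.
Reduction 11 − 5 = 6.

6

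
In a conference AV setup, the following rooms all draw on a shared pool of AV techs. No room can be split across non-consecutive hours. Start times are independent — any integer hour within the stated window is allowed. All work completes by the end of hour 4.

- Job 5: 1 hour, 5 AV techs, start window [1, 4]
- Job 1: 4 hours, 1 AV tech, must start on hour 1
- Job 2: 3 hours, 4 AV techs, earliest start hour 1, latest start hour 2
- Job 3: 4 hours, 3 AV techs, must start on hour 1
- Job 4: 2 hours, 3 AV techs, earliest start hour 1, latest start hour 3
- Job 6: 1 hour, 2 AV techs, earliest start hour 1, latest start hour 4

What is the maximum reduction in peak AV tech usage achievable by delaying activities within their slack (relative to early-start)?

7

Early-start peak: h1:18  h2:11  h3:8  h4:4 ⇒ 18.
Leveled (Job 5@1, Job 1@1, Job 2@2, Job 3@1, Job 4@2, Job 6@1): h1:11  h2:11  h3:11  h4:8 ⇒ 11.
Reduction 18 − 11 = 7.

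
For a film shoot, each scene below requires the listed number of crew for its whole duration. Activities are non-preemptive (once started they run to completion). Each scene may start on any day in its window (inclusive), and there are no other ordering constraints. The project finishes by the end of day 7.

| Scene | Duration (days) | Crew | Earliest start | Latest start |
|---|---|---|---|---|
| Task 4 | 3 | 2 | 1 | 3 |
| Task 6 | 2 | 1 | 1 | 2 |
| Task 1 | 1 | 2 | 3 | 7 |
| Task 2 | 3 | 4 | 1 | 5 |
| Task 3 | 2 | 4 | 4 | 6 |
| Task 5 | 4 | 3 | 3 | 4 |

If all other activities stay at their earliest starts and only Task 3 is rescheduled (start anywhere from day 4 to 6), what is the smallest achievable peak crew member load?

11

Task 3@4: d1:7  d2:7  d3:11  d4:7  d5:7  d6:3  d7:0 → peak 11
Task 3@5: d1:7  d2:7  d3:11  d4:3  d5:7  d6:7  d7:0 → peak 11
Task 3@6: d1:7  d2:7  d3:11  d4:3  d5:3  d6:7  d7:4 → peak 11
Best is Task 3@4, peak 11.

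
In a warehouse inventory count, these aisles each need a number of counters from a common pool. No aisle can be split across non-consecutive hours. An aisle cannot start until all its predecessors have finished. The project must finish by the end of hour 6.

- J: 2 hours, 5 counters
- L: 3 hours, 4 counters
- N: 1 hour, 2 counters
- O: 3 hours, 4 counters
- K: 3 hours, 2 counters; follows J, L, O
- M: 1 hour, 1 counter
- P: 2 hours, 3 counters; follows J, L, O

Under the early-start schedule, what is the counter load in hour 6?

2

At early start, hour 6 has: K.
Demand: 2 = 2.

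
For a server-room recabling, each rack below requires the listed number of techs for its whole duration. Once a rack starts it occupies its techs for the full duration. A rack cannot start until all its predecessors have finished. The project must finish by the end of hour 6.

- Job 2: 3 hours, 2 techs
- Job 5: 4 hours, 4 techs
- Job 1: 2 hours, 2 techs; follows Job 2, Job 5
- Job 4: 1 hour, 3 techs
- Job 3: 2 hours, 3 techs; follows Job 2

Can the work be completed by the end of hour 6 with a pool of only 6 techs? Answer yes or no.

no

The minimum achievable peak is 7; 6 < 7, so no feasible schedule stays within the cap.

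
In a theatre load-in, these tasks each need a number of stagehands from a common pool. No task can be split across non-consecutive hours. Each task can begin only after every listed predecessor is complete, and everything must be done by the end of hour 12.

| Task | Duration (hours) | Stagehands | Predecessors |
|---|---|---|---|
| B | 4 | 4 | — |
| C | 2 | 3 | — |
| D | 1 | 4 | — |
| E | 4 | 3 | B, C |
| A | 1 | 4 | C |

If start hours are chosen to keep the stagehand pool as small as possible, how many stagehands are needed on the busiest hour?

Early-start (B@1, C@1, D@1, E@5, A@3) gives peak 11: h1:11  h2:7  h3:8  h4:4  h5:3  h6:3  h7:3  h8:3  h9:0  h10:0  h11:0  h12:0.
Shift C→5, D→7, E→8, A→12.
Schedule B@1, C@5, D@7, E@8, A@12: h1:4  h2:4  h3:4  h4:4  h5:3  h6:3  h7:4  h8:3  h9:3  h10:3  h11:3  h12:4 — peak 4.
Total stagehand-hours = 42 over 12 hours ⇒ peak ≥ ⌈42/12⌉ = 4, so 4 is optimal.

4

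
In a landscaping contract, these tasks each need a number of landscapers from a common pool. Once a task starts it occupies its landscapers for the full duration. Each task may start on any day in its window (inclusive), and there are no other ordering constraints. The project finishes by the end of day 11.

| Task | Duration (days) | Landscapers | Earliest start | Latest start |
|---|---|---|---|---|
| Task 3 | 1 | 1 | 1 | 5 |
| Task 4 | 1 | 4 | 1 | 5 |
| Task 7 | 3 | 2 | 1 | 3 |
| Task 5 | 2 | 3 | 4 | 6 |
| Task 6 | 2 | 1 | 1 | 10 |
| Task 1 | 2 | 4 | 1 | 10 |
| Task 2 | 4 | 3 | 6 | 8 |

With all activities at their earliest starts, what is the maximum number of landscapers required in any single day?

12

Early-start schedule: Task 3@1, Task 4@1, Task 7@1, Task 5@4, Task 6@1, Task 1@1, Task 2@6.
Load per day: day 1: 12, day 2: 7, day 3: 2, day 4: 3, day 5: 3, day 6: 3, day 7: 3, day 8: 3, day 9: 3, day 10: 0, day 11: 0.
Peak is 12.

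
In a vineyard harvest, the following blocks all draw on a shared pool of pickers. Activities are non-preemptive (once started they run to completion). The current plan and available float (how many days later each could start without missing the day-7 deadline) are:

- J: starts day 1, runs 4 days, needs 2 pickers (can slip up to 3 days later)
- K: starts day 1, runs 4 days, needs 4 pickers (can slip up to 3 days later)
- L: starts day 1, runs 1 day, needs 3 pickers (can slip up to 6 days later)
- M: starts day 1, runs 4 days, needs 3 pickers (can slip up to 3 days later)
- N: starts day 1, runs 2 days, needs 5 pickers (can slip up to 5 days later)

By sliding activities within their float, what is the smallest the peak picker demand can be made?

Early-start (J@1, K@1, L@1, M@1, N@1) gives peak 17: d1:17  d2:14  d3:9  d4:9  d5:0  d6:0  d7:0.
Shift M→2, N→5.
Schedule J@1, K@1, L@1, M@2, N@5: d1:9  d2:9  d3:9  d4:9  d5:8  d6:5  d7:0 — peak 9.

9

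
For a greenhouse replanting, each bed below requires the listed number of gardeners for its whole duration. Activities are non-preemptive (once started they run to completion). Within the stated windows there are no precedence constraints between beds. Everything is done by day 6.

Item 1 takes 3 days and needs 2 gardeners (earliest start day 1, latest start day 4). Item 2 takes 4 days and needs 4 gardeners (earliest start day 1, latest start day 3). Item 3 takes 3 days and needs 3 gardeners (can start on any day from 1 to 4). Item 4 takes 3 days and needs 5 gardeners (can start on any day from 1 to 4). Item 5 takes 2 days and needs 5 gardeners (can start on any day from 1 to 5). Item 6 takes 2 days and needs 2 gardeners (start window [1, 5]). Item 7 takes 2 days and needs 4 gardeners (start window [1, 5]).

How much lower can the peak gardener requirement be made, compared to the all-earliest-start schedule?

12

Early-start peak: d1:25  d2:25  d3:14  d4:4  d5:0  d6:0 ⇒ 25.
Leveled (Item 1@1, Item 2@1, Item 3@1, Item 4@4, Item 5@5, Item 6@1, Item 7@3): d1:11  d2:11  d3:13  d4:13  d5:10  d6:10 ⇒ 13.
Reduction 25 − 13 = 12.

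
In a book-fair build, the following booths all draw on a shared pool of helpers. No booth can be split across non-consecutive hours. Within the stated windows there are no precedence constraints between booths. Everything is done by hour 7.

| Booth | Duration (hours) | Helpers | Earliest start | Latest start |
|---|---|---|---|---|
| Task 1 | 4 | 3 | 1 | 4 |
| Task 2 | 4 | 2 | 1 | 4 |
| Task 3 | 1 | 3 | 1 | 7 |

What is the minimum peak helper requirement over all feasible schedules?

Early-start (Task 1@1, Task 2@1, Task 3@1) gives peak 8: h1:8  h2:5  h3:5  h4:5  h5:0  h6:0  h7:0.
Shift Task 3→5.
Schedule Task 1@1, Task 2@1, Task 3@5: h1:5  h2:5  h3:5  h4:5  h5:3  h6:0  h7:0 — peak 5.

5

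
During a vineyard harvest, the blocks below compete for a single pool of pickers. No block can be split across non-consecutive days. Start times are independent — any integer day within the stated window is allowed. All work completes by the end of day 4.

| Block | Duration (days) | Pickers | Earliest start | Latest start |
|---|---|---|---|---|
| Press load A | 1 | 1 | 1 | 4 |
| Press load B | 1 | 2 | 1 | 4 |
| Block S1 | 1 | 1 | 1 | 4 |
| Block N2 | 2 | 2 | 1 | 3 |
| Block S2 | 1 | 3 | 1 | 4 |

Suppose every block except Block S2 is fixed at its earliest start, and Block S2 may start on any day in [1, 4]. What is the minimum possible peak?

6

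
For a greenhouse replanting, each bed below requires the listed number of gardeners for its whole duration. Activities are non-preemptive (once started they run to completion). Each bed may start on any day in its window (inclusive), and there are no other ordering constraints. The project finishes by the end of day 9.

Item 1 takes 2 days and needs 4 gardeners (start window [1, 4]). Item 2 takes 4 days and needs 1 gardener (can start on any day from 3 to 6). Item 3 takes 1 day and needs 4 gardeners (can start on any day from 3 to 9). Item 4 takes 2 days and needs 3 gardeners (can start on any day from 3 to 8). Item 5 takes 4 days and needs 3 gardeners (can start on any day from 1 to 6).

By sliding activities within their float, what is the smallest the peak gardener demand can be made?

4

Early-start (Item 1@1, Item 2@3, Item 3@3, Item 4@3, Item 5@1) gives peak 11: d1:7  d2:7  d3:11  d4:7  d5:1  d6:1  d7:0  d8:0  d9:0.
Shift Item 3→7, Item 4→8, Item 5→3.
Schedule Item 1@1, Item 2@3, Item 3@7, Item 4@8, Item 5@3: d1:4  d2:4  d3:4  d4:4  d5:4  d6:4  d7:4  d8:3  d9:3 — peak 4.
Total gardener-days = 34 over 9 days ⇒ peak ≥ ⌈34/9⌉ = 4, so 4 is optimal.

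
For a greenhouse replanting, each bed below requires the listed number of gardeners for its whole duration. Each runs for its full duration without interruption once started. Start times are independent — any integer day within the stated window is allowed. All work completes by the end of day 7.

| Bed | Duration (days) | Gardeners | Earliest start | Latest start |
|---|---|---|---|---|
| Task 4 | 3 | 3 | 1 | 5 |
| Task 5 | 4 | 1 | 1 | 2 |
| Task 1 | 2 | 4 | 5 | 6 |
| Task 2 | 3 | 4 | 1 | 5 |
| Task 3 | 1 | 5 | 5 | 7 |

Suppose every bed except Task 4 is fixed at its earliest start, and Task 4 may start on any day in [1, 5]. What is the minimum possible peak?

9

Task 4@1: d1:8  d2:8  d3:8  d4:1  d5:9  d6:4  d7:0 → peak 9
Task 4@2: d1:5  d2:8  d3:8  d4:4  d5:9  d6:4  d7:0 → peak 9
Task 4@3: d1:5  d2:5  d3:8  d4:4  d5:12  d6:4  d7:0 → peak 12
Task 4@4: d1:5  d2:5  d3:5  d4:4  d5:12  d6:7  d7:0 → peak 12
Task 4@5: d1:5  d2:5  d3:5  d4:1  d5:12  d6:7  d7:3 → peak 12
Best is Task 4@1, peak 9.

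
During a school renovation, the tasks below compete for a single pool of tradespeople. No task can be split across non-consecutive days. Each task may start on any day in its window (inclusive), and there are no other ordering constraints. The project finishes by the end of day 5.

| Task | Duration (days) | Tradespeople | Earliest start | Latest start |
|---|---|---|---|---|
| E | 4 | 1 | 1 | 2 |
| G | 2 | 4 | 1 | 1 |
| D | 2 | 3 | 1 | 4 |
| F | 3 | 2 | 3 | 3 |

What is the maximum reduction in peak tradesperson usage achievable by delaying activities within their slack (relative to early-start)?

2

Early-start peak: d1:8  d2:8  d3:3  d4:3  d5:2 ⇒ 8.
Leveled (E@1, G@1, D@3, F@3): d1:5  d2:5  d3:6  d4:6  d5:2 ⇒ 6.
Reduction 8 − 6 = 2.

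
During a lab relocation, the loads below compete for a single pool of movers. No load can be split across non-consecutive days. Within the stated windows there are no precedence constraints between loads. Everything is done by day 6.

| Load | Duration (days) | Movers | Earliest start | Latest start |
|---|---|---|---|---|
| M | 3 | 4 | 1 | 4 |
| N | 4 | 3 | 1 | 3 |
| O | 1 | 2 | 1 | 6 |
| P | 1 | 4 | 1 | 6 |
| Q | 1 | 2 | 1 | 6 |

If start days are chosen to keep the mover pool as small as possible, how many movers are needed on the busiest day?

7

Early-start (M@1, N@1, O@1, P@1, Q@1) gives peak 15: d1:15  d2:7  d3:7  d4:3  d5:0  d6:0.
Shift O→4, P→5, Q→4.
Schedule M@1, N@1, O@4, P@5, Q@4: d1:7  d2:7  d3:7  d4:7  d5:4  d6:0 — peak 7.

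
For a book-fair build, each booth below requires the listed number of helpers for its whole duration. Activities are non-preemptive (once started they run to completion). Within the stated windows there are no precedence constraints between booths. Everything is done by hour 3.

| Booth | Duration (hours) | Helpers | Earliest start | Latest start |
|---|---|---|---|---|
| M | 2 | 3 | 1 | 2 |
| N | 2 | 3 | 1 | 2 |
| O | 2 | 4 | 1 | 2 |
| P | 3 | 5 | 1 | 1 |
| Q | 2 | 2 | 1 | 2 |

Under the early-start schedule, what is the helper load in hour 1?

At early start, hour 1 has: M, N, O, P, Q.
Demand: 3 + 3 + 4 + 5 + 2 = 17.

17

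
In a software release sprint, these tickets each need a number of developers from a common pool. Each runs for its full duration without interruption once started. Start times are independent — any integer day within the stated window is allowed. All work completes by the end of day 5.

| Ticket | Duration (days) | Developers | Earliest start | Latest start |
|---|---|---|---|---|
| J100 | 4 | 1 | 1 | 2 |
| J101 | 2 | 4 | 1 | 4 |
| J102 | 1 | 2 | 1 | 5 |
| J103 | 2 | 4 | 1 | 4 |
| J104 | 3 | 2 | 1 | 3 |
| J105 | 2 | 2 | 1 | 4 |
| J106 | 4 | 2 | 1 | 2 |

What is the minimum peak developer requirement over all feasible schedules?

9

Early-start (J100@1, J101@1, J102@1, J103@1, J104@1, J105@1, J106@1) gives peak 17: d1:17  d2:15  d3:5  d4:3  d5:0.
Shift J103→3, J105→4, J106→2.
Schedule J100@1, J101@1, J102@1, J103@3, J104@1, J105@4, J106@2: d1:9  d2:9  d3:9  d4:9  d5:4 — peak 9.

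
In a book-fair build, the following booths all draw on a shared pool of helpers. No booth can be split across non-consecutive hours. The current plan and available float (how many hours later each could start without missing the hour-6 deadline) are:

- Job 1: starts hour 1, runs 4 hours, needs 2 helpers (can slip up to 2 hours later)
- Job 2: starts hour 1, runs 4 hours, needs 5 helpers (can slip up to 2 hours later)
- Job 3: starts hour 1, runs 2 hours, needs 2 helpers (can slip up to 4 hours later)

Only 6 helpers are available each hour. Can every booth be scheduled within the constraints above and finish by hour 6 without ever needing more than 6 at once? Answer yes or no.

The minimum achievable peak is 7; 6 < 7, so no feasible schedule stays within the cap.

no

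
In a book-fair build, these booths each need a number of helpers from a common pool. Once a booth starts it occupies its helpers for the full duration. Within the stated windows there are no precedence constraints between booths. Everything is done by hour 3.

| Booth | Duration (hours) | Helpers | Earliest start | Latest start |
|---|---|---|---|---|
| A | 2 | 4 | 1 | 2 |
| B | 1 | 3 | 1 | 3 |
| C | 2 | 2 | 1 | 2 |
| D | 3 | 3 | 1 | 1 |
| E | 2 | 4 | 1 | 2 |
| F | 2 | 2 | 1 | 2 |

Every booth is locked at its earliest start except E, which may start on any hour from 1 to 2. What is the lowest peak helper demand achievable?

E@1: h1:18  h2:15  h3:3 → peak 18
E@2: h1:14  h2:15  h3:7 → peak 15
Best is E@2, peak 15.

15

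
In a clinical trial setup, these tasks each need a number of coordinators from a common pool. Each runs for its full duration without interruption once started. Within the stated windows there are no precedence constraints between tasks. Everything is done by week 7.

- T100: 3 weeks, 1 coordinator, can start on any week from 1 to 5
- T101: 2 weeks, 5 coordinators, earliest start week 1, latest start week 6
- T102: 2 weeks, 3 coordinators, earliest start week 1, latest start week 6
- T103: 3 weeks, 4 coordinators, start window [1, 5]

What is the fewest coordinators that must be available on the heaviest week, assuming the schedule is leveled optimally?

5

Early-start (T100@1, T101@1, T102@1, T103@1) gives peak 13: w1:13  w2:13  w3:5  w4:0  w5:0  w6:0  w7:0.
Shift T101→4, T102→6.
Schedule T100@1, T101@4, T102@6, T103@1: w1:5  w2:5  w3:5  w4:5  w5:5  w6:3  w7:3 — peak 5.
Total coordinator-weeks = 31 over 7 weeks ⇒ peak ≥ ⌈31/7⌉ = 5, so 5 is optimal.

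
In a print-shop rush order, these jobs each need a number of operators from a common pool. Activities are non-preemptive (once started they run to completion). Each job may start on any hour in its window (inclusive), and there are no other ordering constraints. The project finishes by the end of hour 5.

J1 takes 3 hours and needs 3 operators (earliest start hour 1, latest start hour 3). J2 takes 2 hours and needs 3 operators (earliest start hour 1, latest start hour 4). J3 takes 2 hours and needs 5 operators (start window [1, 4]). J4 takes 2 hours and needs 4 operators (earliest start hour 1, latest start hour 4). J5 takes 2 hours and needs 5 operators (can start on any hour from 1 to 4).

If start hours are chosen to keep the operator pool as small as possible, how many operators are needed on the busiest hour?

Early-start (J1@1, J2@1, J3@1, J4@1, J5@1) gives peak 20: h1:20  h2:20  h3:3  h4:0  h5:0.
Shift J3→3, J5→4.
Schedule J1@1, J2@1, J3@3, J4@1, J5@4: h1:10  h2:10  h3:8  h4:10  h5:5 — peak 10.

10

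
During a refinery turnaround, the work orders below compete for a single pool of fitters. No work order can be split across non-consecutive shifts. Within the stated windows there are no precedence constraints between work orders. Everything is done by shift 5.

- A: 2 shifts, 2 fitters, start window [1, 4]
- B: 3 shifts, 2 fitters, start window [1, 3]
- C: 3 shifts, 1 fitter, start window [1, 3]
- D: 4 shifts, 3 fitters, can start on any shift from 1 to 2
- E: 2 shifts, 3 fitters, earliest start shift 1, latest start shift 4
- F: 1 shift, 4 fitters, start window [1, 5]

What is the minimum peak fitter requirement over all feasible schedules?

Early-start (A@1, B@1, C@1, D@1, E@1, F@1) gives peak 15: s1:15  s2:11  s3:6  s4:3  s5:0.
Shift E→4, F→5.
Schedule A@1, B@1, C@1, D@1, E@4, F@5: s1:8  s2:8  s3:6  s4:6  s5:7 — peak 8.

8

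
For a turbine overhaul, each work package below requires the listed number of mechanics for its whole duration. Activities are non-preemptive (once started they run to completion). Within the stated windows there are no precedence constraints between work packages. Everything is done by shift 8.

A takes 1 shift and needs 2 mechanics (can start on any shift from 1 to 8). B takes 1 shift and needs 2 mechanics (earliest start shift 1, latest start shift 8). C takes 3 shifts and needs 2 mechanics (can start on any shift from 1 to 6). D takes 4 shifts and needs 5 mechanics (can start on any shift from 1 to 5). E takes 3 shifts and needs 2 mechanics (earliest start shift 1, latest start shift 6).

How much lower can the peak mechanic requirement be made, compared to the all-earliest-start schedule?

Early-start peak: s1:13  s2:9  s3:9  s4:5  s5:0  s6:0  s7:0  s8:0 ⇒ 13.
Leveled (A@1, B@1, C@2, D@5, E@2): s1:4  s2:4  s3:4  s4:4  s5:5  s6:5  s7:5  s8:5 ⇒ 5.
Reduction 13 − 5 = 8.

8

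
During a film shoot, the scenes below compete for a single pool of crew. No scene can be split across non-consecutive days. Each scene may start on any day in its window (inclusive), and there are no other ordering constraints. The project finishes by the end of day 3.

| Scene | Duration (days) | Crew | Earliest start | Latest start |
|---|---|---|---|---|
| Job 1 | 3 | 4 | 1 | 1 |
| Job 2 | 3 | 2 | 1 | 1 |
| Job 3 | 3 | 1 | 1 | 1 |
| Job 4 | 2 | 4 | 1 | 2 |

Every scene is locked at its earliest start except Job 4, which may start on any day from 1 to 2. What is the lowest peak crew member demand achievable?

11

Job 4@1: d1:11  d2:11  d3:7 → peak 11
Job 4@2: d1:7  d2:11  d3:11 → peak 11
Best is Job 4@1, peak 11.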